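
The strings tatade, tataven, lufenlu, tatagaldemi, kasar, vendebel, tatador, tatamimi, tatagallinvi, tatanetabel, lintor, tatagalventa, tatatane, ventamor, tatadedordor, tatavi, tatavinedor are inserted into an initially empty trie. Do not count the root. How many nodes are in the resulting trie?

Insert word by word; a character creates a node only if that edge doesn't already exist:
  "tatade" → 6 new (t, a, t, a, d, e)
  "tataven" → prefix "tata" already present; 3 new (v, e, n)
  "lufenlu" → 7 new (l, u, f, e, n, l, u)
  "tatagaldemi" → prefix "tata" already present; 7 new (g, a, l, d, e, m, i)
  "kasar" → 5 new (k, a, s, a, r)
  "vendebel" → 8 new (v, e, n, d, e, b, e, l)
  "tatador" → prefix "tatad" already present; 2 new (o, r)
  "tatamimi" → prefix "tata" already present; 4 new (m, i, m, i)
  "tatagallinvi" → prefix "tatagal" already present; 5 new (l, i, n, v, i)
  "tatanetabel" → prefix "tata" already present; 7 new (n, e, t, a, b, e, l)
  "lintor" → prefix "l" already present; 5 new (i, n, t, o, r)
  "tatagalventa" → prefix "tatagal" already present; 5 new (v, e, n, t, a)
  "tatatane" → prefix "tata" already present; 4 new (t, a, n, e)
  "ventamor" → prefix "ven" already present; 5 new (t, a, m, o, r)
  "tatadedordor" → prefix "tatade" already present; 6 new (d, o, r, d, o, r)
  "tatavi" → prefix "tatav" already present; 1 new (i)
  "tatavinedor" → prefix "tatavi" already present; 5 new (n, e, d, o, r)
Total nodes = 6 + 3 + 7 + 7 + 5 + 8 + 2 + 4 + 5 + 7 + 5 + 5 + 4 + 5 + 6 + 1 + 5 = 85

85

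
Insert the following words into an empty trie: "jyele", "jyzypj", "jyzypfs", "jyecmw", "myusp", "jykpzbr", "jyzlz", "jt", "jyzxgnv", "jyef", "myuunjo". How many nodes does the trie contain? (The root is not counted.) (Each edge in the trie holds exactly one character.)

36

For each word, the new-node count is its length minus the longest prefix already in the trie:
  "jyele" → 5 new (j, y, e, l, e)
  "jyzypj" → prefix "jy" already present; 4 new (z, y, p, j)
  "jyzypfs" → prefix "jyzyp" already present; 2 new (f, s)
  "jyecmw" → prefix "jye" already present; 3 new (c, m, w)
  "myusp" → 5 new (m, y, u, s, p)
  "jykpzbr" → prefix "jy" already present; 5 new (k, p, z, b, r)
  "jyzlz" → prefix "jyz" already present; 2 new (l, z)
  "jt" → prefix "j" already present; 1 new (t)
  "jyzxgnv" → prefix "jyz" already present; 4 new (x, g, n, v)
  "jyef" → prefix "jye" already present; 1 new (f)
  "myuunjo" → prefix "myu" already present; 4 new (u, n, j, o)
Total nodes = 5 + 4 + 2 + 3 + 5 + 5 + 2 + 1 + 4 + 1 + 4 = 36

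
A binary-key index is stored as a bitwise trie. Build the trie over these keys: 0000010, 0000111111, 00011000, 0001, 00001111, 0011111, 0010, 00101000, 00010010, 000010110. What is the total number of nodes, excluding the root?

Count nodes per top-level branch (shared prefixes stored once):
  '0'-branch (0000010, 000010110, 00001111, 0000111111, 0001, 00010010, 00011000, 0010, 00101000, 0011111): 36 nodes
Sum: 36

36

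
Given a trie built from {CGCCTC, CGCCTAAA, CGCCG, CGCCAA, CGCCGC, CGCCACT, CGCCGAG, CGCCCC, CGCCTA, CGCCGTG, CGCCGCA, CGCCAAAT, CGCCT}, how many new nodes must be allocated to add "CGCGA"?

2

Walking "CGCGA" from the root, the first 3 characters ("CGC") follow existing edges; "G" is the first miss.
So 5 − 3 = 2 new nodes.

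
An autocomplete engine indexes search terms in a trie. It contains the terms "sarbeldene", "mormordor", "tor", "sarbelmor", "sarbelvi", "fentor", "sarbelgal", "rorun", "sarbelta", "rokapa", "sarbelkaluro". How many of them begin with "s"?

6

Traverse to the node for "s", then collect every word in that subtree.
Matches: "sarbeldene", "sarbelgal", "sarbelkaluro", "sarbelmor", "sarbelta", "sarbelvi"
Count: 6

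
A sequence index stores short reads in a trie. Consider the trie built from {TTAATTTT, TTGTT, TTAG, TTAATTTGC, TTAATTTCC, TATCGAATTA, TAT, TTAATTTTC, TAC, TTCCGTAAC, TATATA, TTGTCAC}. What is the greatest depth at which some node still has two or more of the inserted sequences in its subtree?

The deepest shared node is where two words last agree before diverging.
e.g. "TTAATTTT" and "TTAATTTTC" share the prefix "TTAATTTT" of length 8; no pair shares a longer one.
Longest shared-prefix length: 8

8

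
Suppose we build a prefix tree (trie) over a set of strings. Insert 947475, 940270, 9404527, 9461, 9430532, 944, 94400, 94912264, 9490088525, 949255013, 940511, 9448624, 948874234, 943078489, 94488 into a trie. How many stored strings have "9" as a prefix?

15

Traverse to the node for "9", then collect every word in that subtree.
Matches: "940270", "9404527", "940511", "9430532", "943078489", "944", "94400", "9448624", "94488", "9461", "947475", "948874234", "9490088525", "94912264", "949255013"
Count: 15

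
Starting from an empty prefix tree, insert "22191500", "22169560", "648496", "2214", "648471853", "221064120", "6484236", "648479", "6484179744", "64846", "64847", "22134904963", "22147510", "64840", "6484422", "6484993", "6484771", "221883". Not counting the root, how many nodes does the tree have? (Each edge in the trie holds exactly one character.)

Trace insertions, counting only characters that open a new branch:
  "22191500" → 8 new (2, 2, 1, 9, 1, 5, 0, 0)
  "22169560" → prefix "221" already present; 5 new (6, 9, 5, 6, 0)
  "648496" → 6 new (6, 4, 8, 4, 9, 6)
  "2214" → prefix "221" already present; 1 new (4)
  "648471853" → prefix "6484" already present; 5 new (7, 1, 8, 5, 3)
  "221064120" → prefix "221" already present; 6 new (0, 6, 4, 1, 2, 0)
  "6484236" → prefix "6484" already present; 3 new (2, 3, 6)
  "648479" → prefix "64847" already present; 1 new (9)
  "6484179744" → prefix "6484" already present; 6 new (1, 7, 9, 7, 4, 4)
  "64846" → prefix "6484" already present; 1 new (6)
  "64847" → prefix "64847" already present; 0 new (none)
  "22134904963" → prefix "221" already present; 8 new (3, 4, 9, 0, 4, 9, 6, 3)
  "22147510" → prefix "2214" already present; 4 new (7, 5, 1, 0)
  "64840" → prefix "6484" already present; 1 new (0)
  "6484422" → prefix "6484" already present; 3 new (4, 2, 2)
  "6484993" → prefix "64849" already present; 2 new (9, 3)
  "6484771" → prefix "64847" already present; 2 new (7, 1)
  "221883" → prefix "221" already present; 3 new (8, 8, 3)
Total nodes = 8 + 5 + 6 + 1 + 5 + 6 + 3 + 1 + 6 + 1 + 0 + 8 + 4 + 1 + 3 + 2 + 2 + 3 = 65

65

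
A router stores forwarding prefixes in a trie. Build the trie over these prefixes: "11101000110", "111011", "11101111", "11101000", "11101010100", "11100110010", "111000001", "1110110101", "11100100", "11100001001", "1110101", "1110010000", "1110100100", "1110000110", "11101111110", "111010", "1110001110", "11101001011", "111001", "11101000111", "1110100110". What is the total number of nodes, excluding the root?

Trace insertions, counting only characters that open a new branch:
  "11101000110" → 11 new (1, 1, 1, 0, 1, 0, 0, 0, 1, 1, 0)
  "111011" → prefix "11101" already present; 1 new (1)
  "11101111" → prefix "111011" already present; 2 new (1, 1)
  "11101000" → prefix "11101000" already present; 0 new (none)
  "11101010100" → prefix "111010" already present; 5 new (1, 0, 1, 0, 0)
  "11100110010" → prefix "1110" already present; 7 new (0, 1, 1, 0, 0, 1, 0)
  "111000001" → prefix "11100" already present; 4 new (0, 0, 0, 1)
  "1110110101" → prefix "111011" already present; 4 new (0, 1, 0, 1)
  "11100100" → prefix "111001" already present; 2 new (0, 0)
  "11100001001" → prefix "1110000" already present; 4 new (1, 0, 0, 1)
  "1110101" → prefix "1110101" already present; 0 new (none)
  "1110010000" → prefix "11100100" already present; 2 new (0, 0)
  "1110100100" → prefix "1110100" already present; 3 new (1, 0, 0)
  "1110000110" → prefix "11100001" already present; 2 new (1, 0)
  "11101111110" → prefix "11101111" already present; 3 new (1, 1, 0)
  "111010" → prefix "111010" already present; 0 new (none)
  "1110001110" → prefix "111000" already present; 4 new (1, 1, 1, 0)
  "11101001011" → prefix "111010010" already present; 2 new (1, 1)
  "111001" → prefix "111001" already present; 0 new (none)
  "11101000111" → prefix "1110100011" already present; 1 new (1)
  "1110100110" → prefix "11101001" already present; 2 new (1, 0)
Total nodes = 11 + 1 + 2 + 0 + 5 + 7 + 4 + 4 + 2 + 4 + 0 + 2 + 3 + 2 + 3 + 0 + 4 + 2 + 0 + 1 + 2 = 59

59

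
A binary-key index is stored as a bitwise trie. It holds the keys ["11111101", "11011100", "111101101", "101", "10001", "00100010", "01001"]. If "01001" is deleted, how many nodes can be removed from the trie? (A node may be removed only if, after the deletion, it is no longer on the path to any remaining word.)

A node on "01001"'s path can go only if nothing else ends at it or branches off below it.
The suffix "1001" (4 nodes) is used only by "01001"; the node for "0" still has the child "0", so pruning stops there.
Nodes removed: 4

4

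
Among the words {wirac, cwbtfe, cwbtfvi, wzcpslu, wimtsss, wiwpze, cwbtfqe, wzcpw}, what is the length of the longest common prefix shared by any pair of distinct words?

5

The deepest shared node is where two words last agree before diverging.
"cwbtfe" and "cwbtfqe" agree on "cwbtf" (5 characters) before diverging; nothing deeper is shared.
Longest shared-prefix length: 5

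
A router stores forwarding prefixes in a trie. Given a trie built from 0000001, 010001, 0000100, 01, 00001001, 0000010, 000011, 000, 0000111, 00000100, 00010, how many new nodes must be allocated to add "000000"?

"000000" is already a full path in the trie; only an end-marker is added.
No new nodes are needed: 0.

0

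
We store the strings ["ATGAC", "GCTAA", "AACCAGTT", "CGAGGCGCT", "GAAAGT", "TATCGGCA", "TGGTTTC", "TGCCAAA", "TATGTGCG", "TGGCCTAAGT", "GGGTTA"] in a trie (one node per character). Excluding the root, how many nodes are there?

67

Count nodes per top-level branch (shared prefixes stored once):
  'A'-branch (AACCAGTT, ATGAC): 12 nodes
  'C'-branch (CGAGGCGCT): 9 nodes
  'G'-branch (GAAAGT, GCTAA, GGGTTA): 15 nodes
  'T'-branch (TATCGGCA, TATGTGCG, TGCCAAA, TGGCCTAAGT, TGGTTTC): 31 nodes
Sum: 67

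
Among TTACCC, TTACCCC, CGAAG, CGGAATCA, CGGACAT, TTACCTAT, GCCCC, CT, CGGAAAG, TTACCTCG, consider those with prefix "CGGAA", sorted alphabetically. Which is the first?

CGGAAAG

DFS of the "CGGAA" subtree visits, in order: "CGGAAAG", "CGGAATCA"
The 1st is CGGAAAG.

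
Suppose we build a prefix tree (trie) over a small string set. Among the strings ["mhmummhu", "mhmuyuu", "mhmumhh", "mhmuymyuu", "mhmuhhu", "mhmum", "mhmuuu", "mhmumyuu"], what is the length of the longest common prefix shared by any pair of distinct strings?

5

The deepest shared node is where two words last agree before diverging.
"mhmum" and "mhmumhh" agree on "mhmum" (5 characters) before diverging; nothing deeper is shared.
Longest shared-prefix length: 5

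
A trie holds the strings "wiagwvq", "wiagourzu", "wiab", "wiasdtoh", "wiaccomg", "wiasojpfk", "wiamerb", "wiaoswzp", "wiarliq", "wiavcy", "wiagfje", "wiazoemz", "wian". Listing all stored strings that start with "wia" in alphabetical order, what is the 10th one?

wiasdtoh

Filter for "wia…" and sort: "wiab", "wiaccomg", "wiagfje", "wiagourzu", "wiagwvq", "wiamerb", "wian", "wiaoswzp", "wiarliq", "wiasdtoh", "wiasojpfk", "wiavcy", "wiazoemz"
Position 10: wiasdtoh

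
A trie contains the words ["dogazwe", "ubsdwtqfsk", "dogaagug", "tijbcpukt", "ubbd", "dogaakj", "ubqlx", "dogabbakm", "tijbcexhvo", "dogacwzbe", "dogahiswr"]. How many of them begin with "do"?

6

Walk to "do"; the words in its subtree are exactly those with that prefix.
Words under "do": dogaagug, dogaakj, dogabbakm, dogacwzbe, dogahiswr, dogazwe
Count: 6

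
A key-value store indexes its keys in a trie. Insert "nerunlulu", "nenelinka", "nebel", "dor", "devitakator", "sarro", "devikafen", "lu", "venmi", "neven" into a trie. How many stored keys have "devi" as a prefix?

2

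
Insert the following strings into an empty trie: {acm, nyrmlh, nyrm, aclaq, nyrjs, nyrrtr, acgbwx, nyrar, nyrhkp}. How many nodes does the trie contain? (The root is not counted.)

26

Trie structure (* marks end of a word):
(root)
├─ a
│  └─ c
│     ├─ g
│     │  └─ b
│     │     └─ w
│     │        └─ x *
│     ├─ l
│     │  └─ a
│     │     └─ q *
│     └─ m *
└─ n
   └─ y
      └─ r
         ├─ a
         │  └─ r *
         ├─ h
         │  └─ k
         │     └─ p *
         ├─ j
         │  └─ s *
         ├─ m *
         │  └─ l
         │     └─ h *
         └─ r
            └─ t
               └─ r *
Counting every labelled node above: 26.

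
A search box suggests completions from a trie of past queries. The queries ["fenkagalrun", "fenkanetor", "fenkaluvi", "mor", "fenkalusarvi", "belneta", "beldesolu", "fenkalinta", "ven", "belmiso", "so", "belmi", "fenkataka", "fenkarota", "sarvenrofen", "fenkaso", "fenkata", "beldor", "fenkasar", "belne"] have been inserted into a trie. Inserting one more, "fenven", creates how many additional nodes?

3

Walking "fenven" from the root, the first 3 characters ("fen") follow existing edges; "v" is the first miss.
So 6 − 3 = 3 new nodes.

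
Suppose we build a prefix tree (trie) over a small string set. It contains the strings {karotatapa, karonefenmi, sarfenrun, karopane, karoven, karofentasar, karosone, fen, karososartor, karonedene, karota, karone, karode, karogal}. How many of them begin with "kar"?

Filter for entries beginning with "kar":
Matches: "karode", "karofentasar", "karogal", "karone", "karonedene", "karonefenmi", "karopane", "karosone", "karososartor", "karota", "karotatapa", "karoven"
Count: 12

12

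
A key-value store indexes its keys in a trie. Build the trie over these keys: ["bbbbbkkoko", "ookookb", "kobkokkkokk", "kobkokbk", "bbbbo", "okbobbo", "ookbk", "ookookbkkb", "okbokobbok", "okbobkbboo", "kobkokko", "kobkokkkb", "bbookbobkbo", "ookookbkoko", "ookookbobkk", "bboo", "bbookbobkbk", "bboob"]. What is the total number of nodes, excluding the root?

73

Count nodes per top-level branch (shared prefixes stored once):
  'b'-branch (bbbbbkkoko, bbbbo, bboo, bboob, bbookbobkbk, bbookbobkbo): 22 nodes
  'k'-branch (kobkokbk, kobkokkkb, kobkokkkokk, kobkokko): 15 nodes
  'o'-branch (okbobbo, okbobkbboo, okbokobbok, ookbk, ookookb, ookookbkkb, ookookbkoko, ookookbobkk): 36 nodes
Sum: 73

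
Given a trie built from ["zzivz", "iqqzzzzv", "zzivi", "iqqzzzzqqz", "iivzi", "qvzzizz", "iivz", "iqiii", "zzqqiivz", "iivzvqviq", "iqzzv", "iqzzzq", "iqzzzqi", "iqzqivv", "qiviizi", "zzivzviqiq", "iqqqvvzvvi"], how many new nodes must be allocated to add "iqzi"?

1

"iqz" is already a path in the trie; the remaining "i" must be added.
New nodes needed: |"iqzi"| − 3 = 4 − 3 = 1.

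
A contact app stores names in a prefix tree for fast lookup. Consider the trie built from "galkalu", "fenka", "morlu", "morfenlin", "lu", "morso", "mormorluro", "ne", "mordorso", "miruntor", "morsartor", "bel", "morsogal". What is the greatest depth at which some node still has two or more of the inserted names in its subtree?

5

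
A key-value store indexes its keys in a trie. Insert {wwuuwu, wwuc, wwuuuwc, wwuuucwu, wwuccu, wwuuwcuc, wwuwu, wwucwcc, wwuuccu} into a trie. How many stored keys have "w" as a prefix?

9

Filter for entries beginning with "w":
Matches: "wwuc", "wwuccu", "wwucwcc", "wwuuccu", "wwuuucwu", "wwuuuwc", "wwuuwcuc", "wwuuwu", "wwuwu"
Count: 9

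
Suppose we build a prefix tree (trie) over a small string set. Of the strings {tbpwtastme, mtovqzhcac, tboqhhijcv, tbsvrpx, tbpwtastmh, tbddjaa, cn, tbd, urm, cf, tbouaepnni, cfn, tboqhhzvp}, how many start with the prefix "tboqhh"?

Filter for entries beginning with "tboqhh":
Words under "tboqhh": tboqhhijcv, tboqhhzvp
Count: 2

2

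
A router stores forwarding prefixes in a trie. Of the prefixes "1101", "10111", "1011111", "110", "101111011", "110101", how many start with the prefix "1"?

Traverse to the node for "1", then collect every word in that subtree.
Words under "1": 10111, 101111011, 1011111, 110, 1101, 110101
Count: 6

6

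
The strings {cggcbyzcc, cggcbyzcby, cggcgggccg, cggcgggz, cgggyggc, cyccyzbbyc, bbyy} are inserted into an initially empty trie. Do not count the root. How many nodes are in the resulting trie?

Trie structure (* marks end of a word):
(root)
├─ b
│  └─ b
│     └─ y
│        └─ y *
└─ c
   ├─ g
   │  └─ g
   │     ├─ c
   │     │  ├─ b
   │     │  │  └─ y
   │     │  │     └─ z
   │     │  │        └─ c
   │     │  │           ├─ b
   │     │  │           │  └─ y *
   │     │  │           └─ c *
   │     │  └─ g
   │     │     └─ g
   │     │        └─ g
   │     │           ├─ c
   │     │           │  └─ c
   │     │           │     └─ g *
   │     │           └─ z *
   │     └─ g
   │        └─ y
   │           └─ g
   │              └─ g
   │                 └─ c *
   └─ y
      └─ c
         └─ c
            └─ y
               └─ z
                  └─ b
                     └─ b
                        └─ y
                           └─ c *
Counting every labelled node above: 36.

36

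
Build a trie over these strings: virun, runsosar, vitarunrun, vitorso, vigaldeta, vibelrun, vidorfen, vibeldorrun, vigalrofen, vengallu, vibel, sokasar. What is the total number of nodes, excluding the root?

69

Count nodes per top-level branch (shared prefixes stored once):
  'r'-branch (runsosar): 8 nodes
  's'-branch (sokasar): 7 nodes
  'v'-branch (vengallu, vibel, vibeldorrun, vibelrun, vidorfen, vigaldeta, vigalrofen, virun, vitarunrun, vitorso): 54 nodes
Sum: 69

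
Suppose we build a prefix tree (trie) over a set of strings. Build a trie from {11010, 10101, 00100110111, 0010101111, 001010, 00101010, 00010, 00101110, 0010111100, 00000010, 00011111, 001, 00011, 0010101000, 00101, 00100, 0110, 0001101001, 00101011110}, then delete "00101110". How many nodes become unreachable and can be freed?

Walk "00101110" from the leaf back toward the root, removing each node that no remaining word uses.
The suffix "0" (1 node) is used only by "00101110"; the node for "0010111" still has the child "1", so pruning stops there.
Nodes removed: 1

1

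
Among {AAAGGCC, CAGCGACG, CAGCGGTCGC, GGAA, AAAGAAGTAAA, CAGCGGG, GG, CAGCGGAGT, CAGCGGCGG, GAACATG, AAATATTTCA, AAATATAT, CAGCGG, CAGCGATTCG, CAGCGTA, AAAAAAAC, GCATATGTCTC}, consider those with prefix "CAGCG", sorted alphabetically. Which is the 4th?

Words with prefix "CAGCG", in lexicographic order: "CAGCGACG", "CAGCGATTCG", "CAGCGG", "CAGCGGAGT", "CAGCGGCGG", "CAGCGGG", "CAGCGGTCGC", "CAGCGTA"
The 4th is CAGCGGAGT.

CAGCGGAGT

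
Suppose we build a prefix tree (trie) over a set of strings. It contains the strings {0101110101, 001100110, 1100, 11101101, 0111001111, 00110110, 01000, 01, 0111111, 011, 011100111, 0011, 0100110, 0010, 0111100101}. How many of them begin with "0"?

Walk to "0"; the words in its subtree are exactly those with that prefix.
Words under "0": 0010, 0011, 001100110, 00110110, 01, 01000, 0100110, 0101110101, 011, 011100111, 0111001111, 0111100101, 0111111
Count: 13

13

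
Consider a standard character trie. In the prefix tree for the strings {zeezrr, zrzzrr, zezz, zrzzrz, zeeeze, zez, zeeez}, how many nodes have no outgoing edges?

A leaf is a node with no children — equivalently, the end of a word that is not a proper prefix of any other stored word.
Those words: "zeeeze", "zeezrr", "zezz", "zrzzrr", "zrzzrz"
Leaf count: 5

5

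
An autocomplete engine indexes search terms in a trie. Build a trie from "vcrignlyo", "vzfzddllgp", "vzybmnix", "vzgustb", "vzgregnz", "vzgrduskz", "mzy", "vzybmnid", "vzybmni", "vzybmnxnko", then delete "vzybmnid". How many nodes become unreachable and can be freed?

1

A node on "vzybmnid"'s path can go only if nothing else ends at it or branches off below it.
The suffix "d" (1 node) is used only by "vzybmnid"; the node for "vzybmni" still has the child "x", so pruning stops there.
Nodes removed: 1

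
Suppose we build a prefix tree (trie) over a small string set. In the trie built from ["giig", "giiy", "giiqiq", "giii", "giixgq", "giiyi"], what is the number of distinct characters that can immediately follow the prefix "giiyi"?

Walk "giiyi" from the root, arriving at one node.
No stored string extends past "giiyi".
That node has 0 child edges.

0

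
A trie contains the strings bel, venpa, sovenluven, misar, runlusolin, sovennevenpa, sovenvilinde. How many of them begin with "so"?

Walk to "so"; the words in its subtree are exactly those with that prefix.
Words under "so": sovenluven, sovennevenpa, sovenvilinde
Count: 3

3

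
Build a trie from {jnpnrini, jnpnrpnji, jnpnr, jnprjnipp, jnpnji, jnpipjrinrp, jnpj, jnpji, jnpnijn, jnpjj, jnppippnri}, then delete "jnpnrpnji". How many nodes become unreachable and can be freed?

A node on "jnpnrpnji"'s path can go only if nothing else ends at it or branches off below it.
The suffix "pnji" (4 nodes) is used only by "jnpnrpnji"; the node for "jnpnr" still has the child "i", so pruning stops there.
Nodes removed: 4

4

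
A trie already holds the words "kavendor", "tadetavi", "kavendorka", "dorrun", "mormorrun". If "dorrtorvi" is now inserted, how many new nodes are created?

The longest prefix of "dorrtorvi" already in the trie is "dorr" (length 4).
So 9 − 4 = 5 new nodes.

5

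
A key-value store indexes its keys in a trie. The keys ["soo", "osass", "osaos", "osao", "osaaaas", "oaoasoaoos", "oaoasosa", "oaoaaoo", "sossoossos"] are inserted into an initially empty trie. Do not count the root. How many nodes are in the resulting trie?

36

Count nodes per top-level branch (shared prefixes stored once):
  'o'-branch (oaoaaoo, oaoasoaoos, oaoasosa, osaaaas, osao, osaos, osass): 25 nodes
  's'-branch (soo, sossoossos): 11 nodes
Sum: 36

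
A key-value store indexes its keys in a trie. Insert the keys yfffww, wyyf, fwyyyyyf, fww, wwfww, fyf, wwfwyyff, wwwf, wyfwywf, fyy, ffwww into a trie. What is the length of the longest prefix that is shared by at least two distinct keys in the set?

4

The deepest shared node is where two words last agree before diverging.
e.g. "wwfww" and "wwfwyyff" share the prefix "wwfw" of length 4; no pair shares a longer one.
Longest shared-prefix length: 4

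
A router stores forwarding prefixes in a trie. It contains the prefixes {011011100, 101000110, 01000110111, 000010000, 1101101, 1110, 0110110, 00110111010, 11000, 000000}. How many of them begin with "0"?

Traverse to the node for "0", then collect every word in that subtree.
Words under "0": 000000, 000010000, 00110111010, 01000110111, 0110110, 011011100
Count: 6

6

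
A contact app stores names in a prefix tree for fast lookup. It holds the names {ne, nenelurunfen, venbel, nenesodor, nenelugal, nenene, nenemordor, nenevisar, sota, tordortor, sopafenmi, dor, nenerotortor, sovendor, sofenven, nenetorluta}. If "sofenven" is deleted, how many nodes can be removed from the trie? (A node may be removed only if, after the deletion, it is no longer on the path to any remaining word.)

After clearing the end-marker at "sofenven", prune upward until reaching a node still needed by another word.
The suffix "fenven" (6 nodes) is used only by "sofenven"; the node for "so" still has the child "t", so pruning stops there.
Nodes removed: 6

6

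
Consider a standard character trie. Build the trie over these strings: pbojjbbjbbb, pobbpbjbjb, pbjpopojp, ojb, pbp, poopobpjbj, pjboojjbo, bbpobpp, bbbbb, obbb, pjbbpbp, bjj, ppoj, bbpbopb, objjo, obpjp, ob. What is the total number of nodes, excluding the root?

Trace insertions, counting only characters that open a new branch:
  "pbojjbbjbbb" → 11 new (p, b, o, j, j, b, b, j, b, b, b)
  "pobbpbjbjb" → prefix "p" already present; 9 new (o, b, b, p, b, j, b, j, b)
  "pbjpopojp" → prefix "pb" already present; 7 new (j, p, o, p, o, j, p)
  "ojb" → 3 new (o, j, b)
  "pbp" → prefix "pb" already present; 1 new (p)
  "poopobpjbj" → prefix "po" already present; 8 new (o, p, o, b, p, j, b, j)
  "pjboojjbo" → prefix "p" already present; 8 new (j, b, o, o, j, j, b, o)
  "bbpobpp" → 7 new (b, b, p, o, b, p, p)
  "bbbbb" → prefix "bb" already present; 3 new (b, b, b)
  "obbb" → prefix "o" already present; 3 new (b, b, b)
  "pjbbpbp" → prefix "pjb" already present; 4 new (b, p, b, p)
  "bjj" → prefix "b" already present; 2 new (j, j)
  "ppoj" → prefix "p" already present; 3 new (p, o, j)
  "bbpbopb" → prefix "bbp" already present; 4 new (b, o, p, b)
  "objjo" → prefix "ob" already present; 3 new (j, j, o)
  "obpjp" → prefix "ob" already present; 3 new (p, j, p)
  "ob" → prefix "ob" already present; 0 new (none)
Total nodes = 11 + 9 + 7 + 3 + 1 + 8 + 8 + 7 + 3 + 3 + 4 + 2 + 3 + 4 + 3 + 3 + 0 = 79

79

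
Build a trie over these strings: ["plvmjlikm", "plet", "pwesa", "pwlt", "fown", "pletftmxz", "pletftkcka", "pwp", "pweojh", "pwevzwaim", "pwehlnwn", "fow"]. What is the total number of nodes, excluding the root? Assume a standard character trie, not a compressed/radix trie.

45

Count nodes per top-level branch (shared prefixes stored once):
  'f'-branch (fow, fown): 4 nodes
  'p'-branch (plet, pletftkcka, pletftmxz, plvmjlikm, pwehlnwn, pweojh, pwesa, pwevzwaim, pwlt, pwp): 41 nodes
Sum: 45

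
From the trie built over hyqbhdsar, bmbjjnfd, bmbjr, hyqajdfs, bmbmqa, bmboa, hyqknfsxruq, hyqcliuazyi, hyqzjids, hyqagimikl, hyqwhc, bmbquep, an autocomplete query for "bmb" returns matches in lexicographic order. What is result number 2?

bmbjr

Filter for "bmb…" and sort: "bmbjjnfd", "bmbjr", "bmbmqa", "bmboa", "bmbquep"
Position 2: bmbjr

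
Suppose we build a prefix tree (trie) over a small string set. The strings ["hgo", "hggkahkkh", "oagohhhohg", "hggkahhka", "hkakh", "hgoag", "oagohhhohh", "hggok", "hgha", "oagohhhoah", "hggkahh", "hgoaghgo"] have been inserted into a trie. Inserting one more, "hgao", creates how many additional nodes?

Walking "hgao" from the root, the first 2 characters ("hg") follow existing edges; "a" is the first miss.
Each of the 2 remaining characters creates one node.

2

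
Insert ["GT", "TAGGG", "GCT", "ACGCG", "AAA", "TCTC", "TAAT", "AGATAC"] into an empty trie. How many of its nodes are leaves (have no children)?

8

Leaves are exactly the stored words that no other stored word extends.
Those words: "AAA", "ACGCG", "AGATAC", "GCT", "GT", "TAAT", "TAGGG", "TCTC"
Leaf count: 8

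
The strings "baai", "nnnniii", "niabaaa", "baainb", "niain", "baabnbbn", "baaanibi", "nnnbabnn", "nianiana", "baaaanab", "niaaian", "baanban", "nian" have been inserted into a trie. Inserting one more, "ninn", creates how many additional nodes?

2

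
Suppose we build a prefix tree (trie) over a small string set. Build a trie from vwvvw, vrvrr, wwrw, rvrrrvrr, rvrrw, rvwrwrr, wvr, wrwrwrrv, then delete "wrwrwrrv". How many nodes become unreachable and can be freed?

7

A node on "wrwrwrrv"'s path can go only if nothing else ends at it or branches off below it.
The suffix "rwrwrrv" (7 nodes) is used only by "wrwrwrrv"; the node for "w" still has the child "w", so pruning stops there.
Nodes removed: 7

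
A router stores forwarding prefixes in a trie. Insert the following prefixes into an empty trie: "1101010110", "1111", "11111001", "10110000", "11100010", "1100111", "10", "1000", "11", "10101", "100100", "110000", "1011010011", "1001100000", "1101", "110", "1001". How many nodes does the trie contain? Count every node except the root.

Count nodes per top-level branch (shared prefixes stored once):
  '1'-branch (10, 1000, 1001, 100100, 1001100000, 10101, 10110000, 1011010011, 11, 110, 110000, 1100111, 1101, 1101010110, 11100010, 1111, 11111001): 52 nodes
Sum: 52

52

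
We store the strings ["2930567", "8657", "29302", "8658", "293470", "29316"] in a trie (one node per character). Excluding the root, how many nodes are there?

Insert word by word; a character creates a node only if that edge doesn't already exist:
  "2930567" → 7 new (2, 9, 3, 0, 5, 6, 7)
  "8657" → 4 new (8, 6, 5, 7)
  "29302" → prefix "2930" already present; 1 new (2)
  "8658" → prefix "865" already present; 1 new (8)
  "293470" → prefix "293" already present; 3 new (4, 7, 0)
  "29316" → prefix "293" already present; 2 new (1, 6)
Total nodes = 7 + 4 + 1 + 1 + 3 + 2 = 18

18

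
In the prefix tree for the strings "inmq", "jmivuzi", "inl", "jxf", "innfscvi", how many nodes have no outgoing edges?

5

A leaf is a node with no children — equivalently, the end of a word that is not a proper prefix of any other stored word.
Those words: "inl", "inmq", "innfscvi", "jmivuzi", "jxf"
Leaf count: 5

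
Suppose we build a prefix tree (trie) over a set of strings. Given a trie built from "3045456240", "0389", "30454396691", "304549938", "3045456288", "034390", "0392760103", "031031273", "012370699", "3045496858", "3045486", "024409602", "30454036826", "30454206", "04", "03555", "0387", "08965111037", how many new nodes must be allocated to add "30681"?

The longest prefix of "30681" already in the trie is "30" (length 2).
So 5 − 2 = 3 new nodes.

3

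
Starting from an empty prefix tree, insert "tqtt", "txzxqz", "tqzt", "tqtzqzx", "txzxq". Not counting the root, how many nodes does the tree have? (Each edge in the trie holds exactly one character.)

15

Trie structure (* marks end of a word):
(root)
└─ t
   ├─ q
   │  ├─ t
   │  │  ├─ t *
   │  │  └─ z
   │  │     └─ q
   │  │        └─ z
   │  │           └─ x *
   │  └─ z
   │     └─ t *
   └─ x
      └─ z
         └─ x
            └─ q *
               └─ z *
Counting every labelled node above: 15.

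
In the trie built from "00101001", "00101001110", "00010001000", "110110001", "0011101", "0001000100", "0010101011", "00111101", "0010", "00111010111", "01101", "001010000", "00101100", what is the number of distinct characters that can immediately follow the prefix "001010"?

The children of the "001010" node are the distinct next characters among strings starting with "001010".
Distinct next characters after "001010": 0, 1.
That node has 2 child edges.

2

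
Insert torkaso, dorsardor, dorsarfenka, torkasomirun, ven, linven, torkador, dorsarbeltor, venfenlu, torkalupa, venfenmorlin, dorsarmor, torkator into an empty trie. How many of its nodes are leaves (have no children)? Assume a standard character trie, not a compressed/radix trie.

A leaf is a node with no children — equivalently, the end of a word that is not a proper prefix of any other stored word.
Those words: "dorsarbeltor", "dorsardor", "dorsarfenka", "dorsarmor", "linven", "torkador", "torkalupa", "torkasomirun", "torkator", "venfenlu", "venfenmorlin"
Leaf count: 11

11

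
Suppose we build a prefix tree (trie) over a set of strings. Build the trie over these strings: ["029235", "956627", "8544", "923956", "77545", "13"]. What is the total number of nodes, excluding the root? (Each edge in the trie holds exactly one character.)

28

For each word, the new-node count is its length minus the longest prefix already in the trie:
  "029235" → 6 new (0, 2, 9, 2, 3, 5)
  "956627" → 6 new (9, 5, 6, 6, 2, 7)
  "8544" → 4 new (8, 5, 4, 4)
  "923956" → prefix "9" already present; 5 new (2, 3, 9, 5, 6)
  "77545" → 5 new (7, 7, 5, 4, 5)
  "13" → 2 new (1, 3)
Total nodes = 6 + 6 + 4 + 5 + 5 + 2 = 28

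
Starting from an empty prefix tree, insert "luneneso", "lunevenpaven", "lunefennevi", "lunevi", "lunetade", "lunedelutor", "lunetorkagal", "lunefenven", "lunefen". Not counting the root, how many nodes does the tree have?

Count nodes per top-level branch (shared prefixes stored once):
  'l'-branch (lunedelutor, lunefen, lunefennevi, lunefenven, luneneso, lunetade, lunetorkagal, lunevenpaven, lunevi): 45 nodes
Sum: 45

45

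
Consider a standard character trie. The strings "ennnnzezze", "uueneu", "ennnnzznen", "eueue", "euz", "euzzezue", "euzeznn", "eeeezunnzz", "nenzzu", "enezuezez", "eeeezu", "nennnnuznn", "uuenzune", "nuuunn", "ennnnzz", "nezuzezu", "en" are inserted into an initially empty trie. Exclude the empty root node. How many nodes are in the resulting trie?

78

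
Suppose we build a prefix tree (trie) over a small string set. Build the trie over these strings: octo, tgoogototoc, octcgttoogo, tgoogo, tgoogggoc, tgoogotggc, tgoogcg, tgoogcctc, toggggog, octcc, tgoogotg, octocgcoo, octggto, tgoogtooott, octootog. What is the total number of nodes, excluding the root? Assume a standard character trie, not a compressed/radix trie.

Trace insertions, counting only characters that open a new branch:
  "octo" → 4 new (o, c, t, o)
  "tgoogototoc" → 11 new (t, g, o, o, g, o, t, o, t, o, c)
  "octcgttoogo" → prefix "oct" already present; 8 new (c, g, t, t, o, o, g, o)
  "tgoogo" → prefix "tgoogo" already present; 0 new (none)
  "tgoogggoc" → prefix "tgoog" already present; 4 new (g, g, o, c)
  "tgoogotggc" → prefix "tgoogot" already present; 3 new (g, g, c)
  "tgoogcg" → prefix "tgoog" already present; 2 new (c, g)
  "tgoogcctc" → prefix "tgoogc" already present; 3 new (c, t, c)
  "toggggog" → prefix "t" already present; 7 new (o, g, g, g, g, o, g)
  "octcc" → prefix "octc" already present; 1 new (c)
  "tgoogotg" → prefix "tgoogotg" already present; 0 new (none)
  "octocgcoo" → prefix "octo" already present; 5 new (c, g, c, o, o)
  "octggto" → prefix "oct" already present; 4 new (g, g, t, o)
  "tgoogtooott" → prefix "tgoog" already present; 6 new (t, o, o, o, t, t)
  "octootog" → prefix "octo" already present; 4 new (o, t, o, g)
Total nodes = 4 + 11 + 8 + 0 + 4 + 3 + 2 + 3 + 7 + 1 + 0 + 5 + 4 + 6 + 4 = 62

62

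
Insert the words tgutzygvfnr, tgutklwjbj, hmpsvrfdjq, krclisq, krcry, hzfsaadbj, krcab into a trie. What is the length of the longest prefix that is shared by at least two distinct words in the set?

4

The deepest shared node is where two words last agree before diverging.
e.g. "tgutklwjbj" and "tgutzygvfnr" share the prefix "tgut" of length 4; no pair shares a longer one.
Longest shared-prefix length: 4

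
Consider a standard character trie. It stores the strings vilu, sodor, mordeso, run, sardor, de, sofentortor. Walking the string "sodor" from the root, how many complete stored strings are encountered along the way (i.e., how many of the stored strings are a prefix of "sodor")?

Check each prefix of "sodor" against the stored set — each match is an end-marker on the path.
Prefixes of the query that are stored words: "sodor"
Count: 1

1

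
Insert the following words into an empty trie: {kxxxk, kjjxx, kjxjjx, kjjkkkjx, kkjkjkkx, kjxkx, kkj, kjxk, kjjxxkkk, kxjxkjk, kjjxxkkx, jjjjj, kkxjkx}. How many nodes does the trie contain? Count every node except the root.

Trace insertions, counting only characters that open a new branch:
  "kxxxk" → 5 new (k, x, x, x, k)
  "kjjxx" → prefix "k" already present; 4 new (j, j, x, x)
  "kjxjjx" → prefix "kj" already present; 4 new (x, j, j, x)
  "kjjkkkjx" → prefix "kjj" already present; 5 new (k, k, k, j, x)
  "kkjkjkkx" → prefix "k" already present; 7 new (k, j, k, j, k, k, x)
  "kjxkx" → prefix "kjx" already present; 2 new (k, x)
  "kkj" → prefix "kkj" already present; 0 new (none)
  "kjxk" → prefix "kjxk" already present; 0 new (none)
  "kjjxxkkk" → prefix "kjjxx" already present; 3 new (k, k, k)
  "kxjxkjk" → prefix "kx" already present; 5 new (j, x, k, j, k)
  "kjjxxkkx" → prefix "kjjxxkk" already present; 1 new (x)
  "jjjjj" → 5 new (j, j, j, j, j)
  "kkxjkx" → prefix "kk" already present; 4 new (x, j, k, x)
Total nodes = 5 + 4 + 4 + 5 + 7 + 2 + 0 + 0 + 3 + 5 + 1 + 5 + 4 = 45

45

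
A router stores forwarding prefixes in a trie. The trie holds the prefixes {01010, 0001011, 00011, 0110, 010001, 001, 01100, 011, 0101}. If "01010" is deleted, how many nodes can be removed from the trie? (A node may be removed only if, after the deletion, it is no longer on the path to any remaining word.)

A node on "01010"'s path can go only if nothing else ends at it or branches off below it.
The suffix "0" (1 node) is used only by "01010"; "0101" is itself a stored word, so pruning stops there.
Nodes removed: 1

1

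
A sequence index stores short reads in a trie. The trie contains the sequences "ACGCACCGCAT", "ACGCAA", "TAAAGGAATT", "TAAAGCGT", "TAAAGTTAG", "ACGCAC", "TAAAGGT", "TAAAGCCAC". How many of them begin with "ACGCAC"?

Walk to "ACGCAC"; the words in its subtree are exactly those with that prefix.
Matches: "ACGCAC", "ACGCACCGCAT"
Count: 2

2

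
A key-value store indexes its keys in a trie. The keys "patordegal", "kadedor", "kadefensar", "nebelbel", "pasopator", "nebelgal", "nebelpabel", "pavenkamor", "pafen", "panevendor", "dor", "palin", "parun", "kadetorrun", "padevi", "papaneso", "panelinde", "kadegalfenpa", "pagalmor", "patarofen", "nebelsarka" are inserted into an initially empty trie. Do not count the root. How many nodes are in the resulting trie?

Count nodes per top-level branch (shared prefixes stored once):
  'd'-branch (dor): 3 nodes
  'k'-branch (kadedor, kadefensar, kadegalfenpa, kadetorrun): 27 nodes
  'n'-branch (nebelbel, nebelgal, nebelpabel, nebelsarka): 21 nodes
  'p'-branch (padevi, pafen, pagalmor, palin, panelinde, panevendor, papaneso, parun, pasopator, patarofen, patordegal, pavenkamor): 69 nodes
Sum: 120

120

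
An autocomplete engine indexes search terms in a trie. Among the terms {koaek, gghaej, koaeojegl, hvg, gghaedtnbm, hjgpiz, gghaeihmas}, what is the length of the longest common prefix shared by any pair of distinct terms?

Look for the deepest trie node that still has at least two words in its subtree.
"gghaedtnbm" and "gghaeihmas" agree on "gghae" (5 characters) before diverging; nothing deeper is shared.
Longest shared-prefix length: 5

5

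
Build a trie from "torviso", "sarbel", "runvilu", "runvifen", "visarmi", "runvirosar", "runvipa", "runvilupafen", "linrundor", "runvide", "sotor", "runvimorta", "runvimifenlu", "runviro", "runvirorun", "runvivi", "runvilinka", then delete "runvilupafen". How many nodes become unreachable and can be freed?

After clearing the end-marker at "runvilupafen", prune upward until reaching a node still needed by another word.
The suffix "pafen" (5 nodes) is used only by "runvilupafen"; "runvilu" is itself a stored word, so pruning stops there.
Nodes removed: 5

5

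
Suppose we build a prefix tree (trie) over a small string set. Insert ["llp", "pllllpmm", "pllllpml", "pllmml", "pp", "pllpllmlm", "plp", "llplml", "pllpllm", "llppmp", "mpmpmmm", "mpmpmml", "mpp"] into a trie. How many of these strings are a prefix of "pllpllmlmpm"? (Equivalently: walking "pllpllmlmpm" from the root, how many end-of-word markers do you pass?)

Traverse "pllpllmlmpm" character by character; count nodes along the way that are marked as word ends.
Prefixes of the query that are stored words: "pllpllm", "pllpllmlm"
Count: 2

2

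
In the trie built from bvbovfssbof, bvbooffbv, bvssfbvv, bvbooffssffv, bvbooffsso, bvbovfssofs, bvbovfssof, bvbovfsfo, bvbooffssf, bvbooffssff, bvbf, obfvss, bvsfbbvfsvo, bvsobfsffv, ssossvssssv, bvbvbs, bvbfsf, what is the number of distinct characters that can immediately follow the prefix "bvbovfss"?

2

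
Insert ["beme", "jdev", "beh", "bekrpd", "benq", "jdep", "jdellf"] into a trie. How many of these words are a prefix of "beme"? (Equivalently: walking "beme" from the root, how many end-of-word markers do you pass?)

1

Walk "beme" from the root; an end-of-word marker is hit whenever a stored word is a prefix of "beme".
Prefixes of the query that are stored words: "beme"
Count: 1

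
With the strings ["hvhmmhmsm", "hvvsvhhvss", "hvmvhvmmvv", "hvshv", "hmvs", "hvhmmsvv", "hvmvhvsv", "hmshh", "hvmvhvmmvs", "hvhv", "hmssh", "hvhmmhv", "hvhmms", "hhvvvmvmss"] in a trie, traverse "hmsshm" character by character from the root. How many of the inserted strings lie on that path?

1

Check each prefix of "hmsshm" against the stored set — each match is an end-marker on the path.
Prefixes of the query that are stored words: "hmssh"
Count: 1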